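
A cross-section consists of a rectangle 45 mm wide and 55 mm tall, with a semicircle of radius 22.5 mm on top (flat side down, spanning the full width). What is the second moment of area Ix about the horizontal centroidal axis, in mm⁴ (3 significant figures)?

Decompose the section into non-overlapping parts with the origin at the bottom-left of its bounding rectangle.
Rectangular body: 45 × 55, A = 2 475 mm², y = 27.5 mm, Ī = 623 906 mm⁴.
Semicircular cap: semicircle r = 22.5, A = 795.22 mm², y = 64.549 mm, Ī = 28 130 mm⁴.
Centroid: ȳ = ΣA·y / ΣA = 36.509 mm.
Transfer each piece to the horizontal centroidal axis using Ī + A·d² with d = y − 36.509:
  rectangular body: d = -9.0092 mm → contributes +824 793 mm⁴
  semicircular cap: d = 28.04 mm → contributes +653 363 mm⁴
Total I = 1 478 157 mm⁴.

Ix ≈ 1.48 × 10⁶ mm⁴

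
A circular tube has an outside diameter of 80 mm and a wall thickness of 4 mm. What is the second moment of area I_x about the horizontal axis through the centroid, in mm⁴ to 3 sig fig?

Break the section into simple shapes (no overlaps), measuring from the bottom-left corner of the bounding box.
Outer circle: ⌀80, A = 5026.5 mm², y = 40 mm, Ī = 2 010 619 mm⁴.
Bore (subtracted): ⌀72, A = 4071.5 mm², y = 40 mm, Ī = 1 319 167 mm⁴.
By symmetry the centroid is at mid-height, ȳ = 40 mm.
All pieces are centred on the horizontal axis through the centroid, so I = ΣĪ (holes subtracted) = 691 452 mm⁴.

I_x ≈ 6.91 × 10⁵ mm⁴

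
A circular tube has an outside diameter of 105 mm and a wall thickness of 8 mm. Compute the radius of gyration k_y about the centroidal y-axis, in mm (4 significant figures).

k_y ≈ 34.41 mm

Decompose the section into non-overlapping parts with the origin at the bottom-left of its bounding rectangle.
Outer circle: ⌀105, A = 8659.01 mm², x = 52.5 mm, Ī = 5 966 602 mm⁴.
Bore (subtracted): ⌀89, A = 6221.14 mm², x = 52.5 mm, Ī = 3 079 853 mm⁴.
By symmetry the centroid is at mid-width, x̄ = 52.5 mm.
All pieces are centred on the centroidal y-axis, so I = ΣĪ (holes subtracted) = 2 886 750 mm⁴.
Radius of gyration: k = √(I/A) = √(2 886 750 / 2437.88) = 34.4111 mm.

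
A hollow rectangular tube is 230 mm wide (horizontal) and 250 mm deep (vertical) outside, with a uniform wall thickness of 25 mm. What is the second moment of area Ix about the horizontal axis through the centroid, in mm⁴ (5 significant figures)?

Ix ≈ 1.7948 × 10⁸ mm⁴

Break the section into simple shapes (no overlaps), measuring from the bottom-left corner of the bounding box.
Outer rectangle: 230 × 250, A = 57 500 mm², y = 125 mm, Ī = 299 479 167 mm⁴.
Inner void (subtracted): 180 × 200, A = 36 000 mm², y = 125 mm, Ī = 120 000 000 mm⁴.
By symmetry the centroid is at mid-height, ȳ = 125 mm.
All pieces are centred on the horizontal axis through the centroid, so I = ΣĪ (holes subtracted) = 179 479 167 mm⁴.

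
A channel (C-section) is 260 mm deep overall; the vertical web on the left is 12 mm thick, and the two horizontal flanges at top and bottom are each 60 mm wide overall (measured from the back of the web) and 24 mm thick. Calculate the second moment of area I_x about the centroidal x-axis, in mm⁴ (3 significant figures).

I_x ≈ 4.98 × 10⁷ mm⁴

Break the section into simple shapes (no overlaps), measuring from the bottom-left corner of the bounding box.
Web: 12 × 260, A = 3 120 mm², y = 130 mm, Ī = 17 576 000 mm⁴.
Top flange (beyond web): 48 × 24, A = 1 152 mm², y = 248 mm, Ī = 55 296 mm⁴.
Bottom flange (beyond web): 48 × 24, A = 1 152 mm², y = 12 mm, Ī = 55 296 mm⁴.
By symmetry the centroid is at mid-height, ȳ = 130 mm.
Transfer each piece to the centroidal x-axis using Ī + A·d² with d = y − 130:
  web: d = 0 mm → contributes +17 576 000 mm⁴
  top flange (beyond web): d = 118 mm → contributes +16 095 744 mm⁴
  bottom flange (beyond web): d = -118 mm → contributes +16 095 744 mm⁴
Total I = 49 767 488 mm⁴.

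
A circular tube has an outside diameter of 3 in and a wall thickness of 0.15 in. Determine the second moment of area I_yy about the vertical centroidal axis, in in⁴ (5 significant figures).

Break the section into simple shapes (no overlaps), measuring from the bottom-left corner of the bounding box.
Outer circle: ⌀3, A = 7.068583 in², x = 1.5 in, Ī = 3.976078 in⁴.
Bore (subtracted): ⌀2.7, A = 5.725553 in², x = 1.5 in, Ī = 2.608705 in⁴.
By symmetry the centroid is at mid-width, x̄ = 1.5 in.
All pieces are centred on the vertical centroidal axis, so I = ΣĪ (holes subtracted) = 1.367373 in⁴.

I_yy ≈ 1.3674 in⁴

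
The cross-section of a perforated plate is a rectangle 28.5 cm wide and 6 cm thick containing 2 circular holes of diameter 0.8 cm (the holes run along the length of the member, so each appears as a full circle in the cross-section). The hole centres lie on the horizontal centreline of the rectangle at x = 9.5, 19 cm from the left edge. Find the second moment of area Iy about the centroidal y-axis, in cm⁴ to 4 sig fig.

Iy ≈ 1.155 × 10⁴ cm⁴

Split into non-overlapping primitives; take the origin at the lower-left of the bounding box.
Plate: 28.5 × 6, A = 171 cm², x = 14.25 cm, Ī = 11574.6 cm⁴.
Hole 1 (subtracted): ⌀0.8, A = 0.502655 cm², x = 9.5 cm, Ī = 0.0201062 cm⁴.
Hole 2 (subtracted): ⌀0.8, A = 0.502655 cm², x = 19 cm, Ī = 0.0201062 cm⁴.
By symmetry the centroid is at mid-width, x̄ = 14.25 cm.
Transfer each piece to the centroidal y-axis using Ī + A·d² with d = x − 14.25:
  plate: d = 0 cm → contributes +11574.6 cm⁴
  hole 1: d = -4.75 cm → contributes −11.3613 cm⁴
  hole 2: d = 4.75 cm → contributes −11.3613 cm⁴
Total I = 11551.8 cm⁴.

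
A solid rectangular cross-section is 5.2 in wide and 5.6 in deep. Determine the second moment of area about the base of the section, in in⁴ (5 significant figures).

The section: 5.2 × 5.6, A = 29.12 in², y = 2.8 in, Ī = 76.10027 in⁴.
Transfer it to a horizontal axis along the bottom face using Ī + A·d² with d = y − 0:
  the section: d = 2.8 in → contributes +304.4011 in⁴
Total I = 304.4011 in⁴.

I_base ≈ 304.40 in⁴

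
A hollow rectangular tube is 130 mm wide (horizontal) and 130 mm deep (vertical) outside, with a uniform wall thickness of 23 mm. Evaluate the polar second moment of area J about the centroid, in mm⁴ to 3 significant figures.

J ≈ 3.93 × 10⁷ mm⁴

Treat the section as a set of non-overlapping primitives; coordinates are from the bounding-box lower-left.
Outer rectangle: 130 × 130, A = 16 900 mm², y = 65 mm, Ī = 23 800 833 mm⁴.
Inner void (subtracted): 84 × 84, A = 7 056 mm², y = 65 mm, Ī = 4 148 928 mm⁴.
By symmetry the centroid is at mid-height, ȳ = 65 mm.
All pieces are centred on the centroidal x-axis, so I = ΣĪ (holes subtracted) = 19 651 905 mm⁴.
Repeating about the centroidal y-axis gives I_y = 19 651 905 mm⁴.
Polar second moment: J = I_x + I_y = 39 303 811 mm⁴.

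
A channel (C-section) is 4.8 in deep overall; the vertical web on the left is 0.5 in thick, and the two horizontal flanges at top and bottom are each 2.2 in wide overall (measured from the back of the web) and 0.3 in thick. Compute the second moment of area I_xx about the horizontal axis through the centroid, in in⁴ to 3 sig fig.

Decompose the section into non-overlapping parts with the origin at the bottom-left of its bounding rectangle.
Web: 0.5 × 4.8, A = 2.4 in², y = 2.4 in, Ī = 4.608 in⁴.
Top flange (beyond web): 1.7 × 0.3, A = 0.51 in², y = 4.65 in, Ī = 0.003825 in⁴.
Bottom flange (beyond web): 1.7 × 0.3, A = 0.51 in², y = 0.15 in, Ī = 0.003825 in⁴.
By symmetry the centroid is at mid-height, ȳ = 2.4 in.
Transfer each piece to the horizontal axis through the centroid using Ī + A·d² with d = y − 2.4:
  web: d = 0 in → contributes +4.608 in⁴
  top flange (beyond web): d = 2.25 in → contributes +2.5857 in⁴
  bottom flange (beyond web): d = -2.25 in → contributes +2.5857 in⁴
Total I = 9.7794 in⁴.

I_xx ≈ 9.78 in⁴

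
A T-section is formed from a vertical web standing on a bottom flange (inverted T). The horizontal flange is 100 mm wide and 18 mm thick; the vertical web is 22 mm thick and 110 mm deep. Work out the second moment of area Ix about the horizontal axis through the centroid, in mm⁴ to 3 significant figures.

Ix ≈ 6.72 × 10⁶ mm⁴

Split into non-overlapping primitives; take the origin at the lower-left of the bounding box.
Flange: 100 × 18, A = 1 800 mm², y = 9 mm, Ī = 48 600 mm⁴.
Web: 22 × 110, A = 2 420 mm², y = 73 mm, Ī = 2 440 167 mm⁴.
Centroid: ȳ = ΣA·y / ΣA = 45.701 mm.
Transfer each piece to the horizontal axis through the centroid using Ī + A·d² with d = y − 45.701:
  flange: d = -36.701 mm → contributes +2 473 190 mm⁴
  web: d = 27.299 mm → contributes +4 243 581 mm⁴
Total I = 6 716 770 mm⁴.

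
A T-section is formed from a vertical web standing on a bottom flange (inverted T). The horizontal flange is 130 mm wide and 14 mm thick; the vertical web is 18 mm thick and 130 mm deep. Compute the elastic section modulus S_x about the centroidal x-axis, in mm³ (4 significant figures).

Break the section into simple shapes (no overlaps), measuring from the bottom-left corner of the bounding box.
Flange: 130 × 14, A = 1 820 mm², y = 7 mm, Ī = 29726.7 mm⁴.
Web: 18 × 130, A = 2 340 mm², y = 79 mm, Ī = 3 295 500 mm⁴.
Centroid: ȳ = ΣA·y / ΣA = 47.5 mm.
Transfer each piece to the centroidal x-axis using Ī + A·d² with d = y − 47.5:
  flange: d = -40.5 mm → contributes +3 014 982 mm⁴
  web: d = 31.5 mm → contributes +5 617 365 mm⁴
Total I = 8 632 347 mm⁴.
Extreme fibre distance c = 96.5 mm; S = I/c = 89454.4 mm³.

S_x ≈ 8.945 × 10⁴ mm³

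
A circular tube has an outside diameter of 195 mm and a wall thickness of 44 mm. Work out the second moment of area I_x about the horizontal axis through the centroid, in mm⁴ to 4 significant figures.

Break the section into simple shapes (no overlaps), measuring from the bottom-left corner of the bounding box.
Outer circle: ⌀195, A = 29864.8 mm², y = 97.5 mm, Ī = 70 975 481 mm⁴.
Bore (subtracted): ⌀107, A = 8992.02 mm², y = 97.5 mm, Ī = 6 434 355 mm⁴.
By symmetry the centroid is at mid-height, ȳ = 97.5 mm.
All pieces are centred on the horizontal axis through the centroid, so I = ΣĪ (holes subtracted) = 64 541 126 mm⁴.

I_x ≈ 6.454 × 10⁷ mm⁴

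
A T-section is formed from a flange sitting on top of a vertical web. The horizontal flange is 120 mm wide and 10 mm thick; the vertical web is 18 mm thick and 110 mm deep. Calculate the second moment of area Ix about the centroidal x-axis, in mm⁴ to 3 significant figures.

Ix ≈ 4.70 × 10⁶ mm⁴

Decompose the section into non-overlapping parts with the origin at the bottom-left of its bounding rectangle.
Flange: 120 × 10, A = 1 200 mm², y = 115 mm, Ī = 10 000 mm⁴.
Web: 18 × 110, A = 1 980 mm², y = 55 mm, Ī = 1 996 500 mm⁴.
Centroid: ȳ = ΣA·y / ΣA = 77.642 mm.
Transfer each piece to the centroidal x-axis using Ī + A·d² with d = y − 77.642:
  flange: d = 37.358 mm → contributes +1 684 788 mm⁴
  web: d = -22.642 mm → contributes +3 011 523 mm⁴
Total I = 4 696 311 mm⁴.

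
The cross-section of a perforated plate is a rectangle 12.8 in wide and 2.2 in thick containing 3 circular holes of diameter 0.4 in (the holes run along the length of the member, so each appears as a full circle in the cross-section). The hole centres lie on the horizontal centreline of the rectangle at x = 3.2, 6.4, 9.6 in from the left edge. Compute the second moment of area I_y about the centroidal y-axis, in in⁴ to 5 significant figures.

Split into non-overlapping primitives; take the origin at the lower-left of the bounding box.
Plate: 12.8 × 2.2, A = 28.16 in², x = 6.4 in, Ī = 384.4779 in⁴.
Hole 1 (subtracted): ⌀0.4, A = 0.1256637 in², x = 3.2 in, Ī = 0.001256637 in⁴.
Hole 2 (subtracted): ⌀0.4, A = 0.1256637 in², x = 6.4 in, Ī = 0.001256637 in⁴.
Hole 3 (subtracted): ⌀0.4, A = 0.1256637 in², x = 9.6 in, Ī = 0.001256637 in⁴.
By symmetry the centroid is at mid-width, x̄ = 6.4 in.
Transfer each piece to the centroidal y-axis using Ī + A·d² with d = x − 6.4:
  plate: d = 0 in → contributes +384.4779 in⁴
  hole 1: d = -3.2 in → contributes −1.288053 in⁴
  hole 2: d = 0 in → contributes −0.001256637 in⁴
  hole 3: d = 3.2 in → contributes −1.288053 in⁴
Total I = 381.9005 in⁴.

I_y ≈ 381.90 in⁴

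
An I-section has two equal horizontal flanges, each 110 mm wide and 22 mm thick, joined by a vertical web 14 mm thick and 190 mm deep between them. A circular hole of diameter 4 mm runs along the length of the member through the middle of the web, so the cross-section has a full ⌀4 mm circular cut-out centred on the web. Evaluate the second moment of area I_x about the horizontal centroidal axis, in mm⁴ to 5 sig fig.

I_x ≈ 6.2580 × 10⁷ mm⁴

Treat the section as a set of non-overlapping primitives; coordinates are from the bounding-box lower-left.
Bottom flange: 110 × 22, A = 2 420 mm², y = 11 mm, Ī = 97606.67 mm⁴.
Web: 14 × 190, A = 2 660 mm², y = 117 mm, Ī = 8 002 167 mm⁴.
Top flange: 110 × 22, A = 2 420 mm², y = 223 mm, Ī = 97606.67 mm⁴.
Hole (subtracted): ⌀4, A = 12.56637 mm², y = 117 mm, Ī = 12.56637 mm⁴.
By symmetry the centroid is at mid-height, ȳ = 117 mm.
Transfer each piece to the horizontal centroidal axis using Ī + A·d² with d = y − 117:
  bottom flange: d = -106 mm → contributes +27 288 727 mm⁴
  web: d = 0 mm → contributes +8 002 167 mm⁴
  top flange: d = 106 mm → contributes +27 288 727 mm⁴
  hole: d = 0 mm → contributes −12.56637 mm⁴
Total I = 62 579 607 mm⁴.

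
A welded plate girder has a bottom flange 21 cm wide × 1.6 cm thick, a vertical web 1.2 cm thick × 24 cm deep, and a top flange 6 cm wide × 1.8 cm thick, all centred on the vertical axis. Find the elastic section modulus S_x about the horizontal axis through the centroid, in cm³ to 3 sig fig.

S_x ≈ 424 cm³

Treat the section as a set of non-overlapping primitives; coordinates are from the bounding-box lower-left.
Bottom plate: 21 × 1.6, A = 33.6 cm², y = 0.8 cm, Ī = 7.168 cm⁴.
Web plate: 1.2 × 24, A = 28.8 cm², y = 13.6 cm, Ī = 1382.4 cm⁴.
Top plate: 6 × 1.8, A = 10.8 cm², y = 26.5 cm, Ī = 2.916 cm⁴.
Centroid: ȳ = ΣA·y / ΣA = 9.6279 cm.
Transfer each piece to the horizontal axis through the centroid using Ī + A·d² with d = y − 9.6279:
  bottom plate: d = -8.8279 cm → contributes +2625.7 cm⁴
  web plate: d = 3.9721 cm → contributes +1836.8 cm⁴
  top plate: d = 16.872 cm → contributes +3077.3 cm⁴
Total I = 7539.8 cm⁴.
Extreme fibre distance c = 17.772 cm; S = I/c = 424.25 cm³.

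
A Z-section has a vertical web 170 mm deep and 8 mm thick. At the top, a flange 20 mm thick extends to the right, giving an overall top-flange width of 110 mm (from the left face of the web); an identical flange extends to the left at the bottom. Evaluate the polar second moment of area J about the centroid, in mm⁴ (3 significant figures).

Break the section into simple shapes (no overlaps), measuring from the bottom-left corner of the bounding box.
Web: 8 × 170, A = 1 360 mm², y = 85 mm, Ī = 3 275 333 mm⁴.
Top flange (beyond web): 102 × 20, A = 2 040 mm², y = 160 mm, Ī = 68 000 mm⁴.
Bottom flange (beyond web): 102 × 20, A = 2 040 mm², y = 10 mm, Ī = 68 000 mm⁴.
Centroid: ȳ = ΣA·y / ΣA = 85 mm.
Transfer each piece to the centroidal x-axis using Ī + A·d² with d = y − 85:
  web: d = 0 mm → contributes +3 275 333 mm⁴
  top flange (beyond web): d = 75 mm → contributes +11 543 000 mm⁴
  bottom flange (beyond web): d = -75 mm → contributes +11 543 000 mm⁴
Total I = 26 361 333 mm⁴.
For the y-axis: x̄ = 106 mm.
Repeating about the centroidal y-axis gives I_y = 15 886 613 mm⁴.
Polar second moment: J = I_x + I_y = 42 247 947 mm⁴.

J ≈ 4.22 × 10⁷ mm⁴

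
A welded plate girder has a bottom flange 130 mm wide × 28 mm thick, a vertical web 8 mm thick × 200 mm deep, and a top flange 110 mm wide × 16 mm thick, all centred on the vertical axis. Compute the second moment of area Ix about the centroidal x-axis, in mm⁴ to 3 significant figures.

Break the section into simple shapes (no overlaps), measuring from the bottom-left corner of the bounding box.
Bottom plate: 130 × 28, A = 3 640 mm², y = 14 mm, Ī = 237 813 mm⁴.
Web plate: 8 × 200, A = 1 600 mm², y = 128 mm, Ī = 5 333 333 mm⁴.
Top plate: 110 × 16, A = 1 760 mm², y = 236 mm, Ī = 37 547 mm⁴.
Centroid: ȳ = ΣA·y / ΣA = 95.874 mm.
Transfer each piece to the centroidal x-axis using Ī + A·d² with d = y − 95.874:
  bottom plate: d = -81.874 mm → contributes +24 638 184 mm⁴
  web plate: d = 32.126 mm → contributes +6 984 632 mm⁴
  top plate: d = 140.13 mm → contributes +34 595 526 mm⁴
Total I = 66 218 343 mm⁴.

Ix ≈ 6.62 × 10⁷ mm⁴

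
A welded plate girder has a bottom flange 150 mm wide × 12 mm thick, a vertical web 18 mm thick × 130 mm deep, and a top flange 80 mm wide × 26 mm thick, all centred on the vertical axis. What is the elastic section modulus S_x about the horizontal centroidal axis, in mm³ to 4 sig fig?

S_x ≈ 2.922 × 10⁵ mm³

Break the section into simple shapes (no overlaps), measuring from the bottom-left corner of the bounding box.
Bottom plate: 150 × 12, A = 1 800 mm², y = 6 mm, Ī = 21 600 mm⁴.
Web plate: 18 × 130, A = 2 340 mm², y = 77 mm, Ī = 3 295 500 mm⁴.
Top plate: 80 × 26, A = 2 080 mm², y = 155 mm, Ī = 117 173 mm⁴.
Centroid: ȳ = ΣA·y / ΣA = 82.537 mm.
Transfer each piece to the horizontal centroidal axis using Ī + A·d² with d = y − 82.537:
  bottom plate: d = -76.537 mm → contributes +10 565 836 mm⁴
  web plate: d = -5.53698 mm → contributes +3 367 240 mm⁴
  top plate: d = 72.463 mm → contributes +11 039 024 mm⁴
Total I = 24 972 100 mm⁴.
Extreme fibre distance c = 85.463 mm; S = I/c = 292 198 mm³.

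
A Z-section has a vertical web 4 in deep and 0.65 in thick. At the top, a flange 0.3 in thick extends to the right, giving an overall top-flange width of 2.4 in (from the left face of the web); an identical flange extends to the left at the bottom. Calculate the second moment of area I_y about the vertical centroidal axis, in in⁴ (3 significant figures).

Treat the section as a set of non-overlapping primitives; coordinates are from the bounding-box lower-left.
Web: 0.65 × 4, A = 2.6 in², x = 2.075 in, Ī = 0.091542 in⁴.
Top flange (beyond web): 1.75 × 0.3, A = 0.525 in², x = 3.275 in, Ī = 0.13398 in⁴.
Bottom flange (beyond web): 1.75 × 0.3, A = 0.525 in², x = 0.875 in, Ī = 0.13398 in⁴.
Centroid: x̄ = ΣA·x / ΣA = 2.075 in.
Transfer each piece to the vertical centroidal axis using Ī + A·d² with d = x − 2.075:
  web: d = 0 in → contributes +0.091542 in⁴
  top flange (beyond web): d = 1.2 in → contributes +0.88998 in⁴
  bottom flange (beyond web): d = -1.2 in → contributes +0.88998 in⁴
Total I = 1.8715 in⁴.

I_y ≈ 1.87 in⁴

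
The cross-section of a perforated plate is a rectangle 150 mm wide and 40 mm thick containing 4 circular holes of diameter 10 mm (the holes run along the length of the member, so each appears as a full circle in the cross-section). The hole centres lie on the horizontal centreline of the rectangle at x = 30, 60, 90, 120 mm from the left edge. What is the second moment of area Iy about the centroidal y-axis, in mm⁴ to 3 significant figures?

Iy ≈ 1.09 × 10⁷ mm⁴

Break the section into simple shapes (no overlaps), measuring from the bottom-left corner of the bounding box.
Plate: 150 × 40, A = 6 000 mm², x = 75 mm, Ī = 11 250 000 mm⁴.
Hole 1 (subtracted): ⌀10, A = 78.54 mm², x = 30 mm, Ī = 490.87 mm⁴.
Hole 2 (subtracted): ⌀10, A = 78.54 mm², x = 60 mm, Ī = 490.87 mm⁴.
Hole 3 (subtracted): ⌀10, A = 78.54 mm², x = 90 mm, Ī = 490.87 mm⁴.
Hole 4 (subtracted): ⌀10, A = 78.54 mm², x = 120 mm, Ī = 490.87 mm⁴.
By symmetry the centroid is at mid-width, x̄ = 75 mm.
Transfer each piece to the centroidal y-axis using Ī + A·d² with d = x − 75:
  plate: d = 0 mm → contributes +11 250 000 mm⁴
  hole 1: d = -45 mm → contributes −159 534 mm⁴
  hole 2: d = -15 mm → contributes −18 162 mm⁴
  hole 3: d = 15 mm → contributes −18 162 mm⁴
  hole 4: d = 45 mm → contributes −159 534 mm⁴
Total I = 10 894 607 mm⁴.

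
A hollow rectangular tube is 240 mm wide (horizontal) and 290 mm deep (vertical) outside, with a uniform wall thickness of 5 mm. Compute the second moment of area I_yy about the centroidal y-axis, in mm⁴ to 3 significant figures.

Split into non-overlapping primitives; take the origin at the lower-left of the bounding box.
Outer rectangle: 240 × 290, A = 69 600 mm², x = 120 mm, Ī = 334 080 000 mm⁴.
Inner void (subtracted): 230 × 280, A = 64 400 mm², x = 120 mm, Ī = 283 896 667 mm⁴.
By symmetry the centroid is at mid-width, x̄ = 120 mm.
All pieces are centred on the centroidal y-axis, so I = ΣĪ (holes subtracted) = 50 183 333 mm⁴.

I_yy ≈ 5.02 × 10⁷ mm⁴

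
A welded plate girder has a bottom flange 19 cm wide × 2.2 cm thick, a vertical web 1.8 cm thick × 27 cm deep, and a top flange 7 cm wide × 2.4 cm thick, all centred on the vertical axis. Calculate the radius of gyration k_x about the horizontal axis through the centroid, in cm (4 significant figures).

Break the section into simple shapes (no overlaps), measuring from the bottom-left corner of the bounding box.
Bottom plate: 19 × 2.2, A = 41.8 cm², y = 1.1 cm, Ī = 16.8593 cm⁴.
Web plate: 1.8 × 27, A = 48.6 cm², y = 15.7 cm, Ī = 2952.45 cm⁴.
Top plate: 7 × 2.4, A = 16.8 cm², y = 30.4 cm, Ī = 8.064 cm⁴.
Centroid: ȳ = ΣA·y / ΣA = 12.3108 cm.
Transfer each piece to the horizontal axis through the centroid using Ī + A·d² with d = y − 12.3108:
  bottom plate: d = -11.2108 cm → contributes +5270.39 cm⁴
  web plate: d = 3.38918 cm → contributes +3510.7 cm⁴
  top plate: d = 18.0892 cm → contributes +5505.33 cm⁴
Total I = 14286.4 cm⁴.
Radius of gyration: k = √(I/A) = √(14286.4 / 107.2) = 11.5442 cm.

k_x ≈ 11.54 cm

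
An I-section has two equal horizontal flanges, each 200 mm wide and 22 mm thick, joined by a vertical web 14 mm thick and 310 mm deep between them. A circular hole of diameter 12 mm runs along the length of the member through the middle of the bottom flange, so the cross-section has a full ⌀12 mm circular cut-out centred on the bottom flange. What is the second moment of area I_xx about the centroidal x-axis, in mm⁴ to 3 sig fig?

Break the section into simple shapes (no overlaps), measuring from the bottom-left corner of the bounding box.
Bottom flange: 200 × 22, A = 4 400 mm², y = 11 mm, Ī = 177 467 mm⁴.
Web: 14 × 310, A = 4 340 mm², y = 177 mm, Ī = 34 756 167 mm⁴.
Top flange: 200 × 22, A = 4 400 mm², y = 343 mm, Ī = 177 467 mm⁴.
Hole (subtracted): ⌀12, A = 113.1 mm², y = 11 mm, Ī = 1017.9 mm⁴.
Centroid: ȳ = ΣA·y / ΣA = 178.44 mm.
Transfer each piece to the centroidal x-axis using Ī + A·d² with d = y − 178.44:
  bottom flange: d = -167.44 mm → contributes +123 538 286 mm⁴
  web: d = -1.4412 mm → contributes +34 765 181 mm⁴
  top flange: d = 164.56 mm → contributes +119 327 725 mm⁴
  hole: d = -167.44 mm → contributes −3 171 877 mm⁴
Total I = 274 459 315 mm⁴.

I_xx ≈ 2.74 × 10⁸ mm⁴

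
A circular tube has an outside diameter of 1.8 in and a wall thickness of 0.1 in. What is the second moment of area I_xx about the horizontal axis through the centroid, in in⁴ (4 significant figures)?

Split into non-overlapping primitives; take the origin at the lower-left of the bounding box.
Outer circle: ⌀1.8, A = 2.54469 in², y = 0.9 in, Ī = 0.5153 in⁴.
Bore (subtracted): ⌀1.6, A = 2.01062 in², y = 0.9 in, Ī = 0.321699 in⁴.
By symmetry the centroid is at mid-height, ȳ = 0.9 in.
All pieces are centred on the horizontal axis through the centroid, so I = ΣĪ (holes subtracted) = 0.193601 in⁴.

I_xx ≈ 0.1936 in⁴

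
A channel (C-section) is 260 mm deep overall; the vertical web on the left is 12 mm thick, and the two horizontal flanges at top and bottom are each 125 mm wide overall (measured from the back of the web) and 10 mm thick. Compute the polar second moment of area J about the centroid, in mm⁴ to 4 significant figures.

J ≈ 6.047 × 10⁷ mm⁴

Break the section into simple shapes (no overlaps), measuring from the bottom-left corner of the bounding box.
Web: 12 × 260, A = 3 120 mm², y = 130 mm, Ī = 17 576 000 mm⁴.
Top flange (beyond web): 113 × 10, A = 1 130 mm², y = 255 mm, Ī = 9416.67 mm⁴.
Bottom flange (beyond web): 113 × 10, A = 1 130 mm², y = 5 mm, Ī = 9416.67 mm⁴.
By symmetry the centroid is at mid-height, ȳ = 130 mm.
Transfer each piece to the centroidal x-axis using Ī + A·d² with d = y − 130:
  web: d = 0 mm → contributes +17 576 000 mm⁴
  top flange (beyond web): d = 125 mm → contributes +17 665 667 mm⁴
  bottom flange (beyond web): d = -125 mm → contributes +17 665 667 mm⁴
Total I = 52 907 333 mm⁴.
For the y-axis: x̄ = 32.2546 mm.
Repeating about the centroidal y-axis gives I_y = 7 561 924 mm⁴.
Polar second moment: J = I_x + I_y = 60 469 258 mm⁴.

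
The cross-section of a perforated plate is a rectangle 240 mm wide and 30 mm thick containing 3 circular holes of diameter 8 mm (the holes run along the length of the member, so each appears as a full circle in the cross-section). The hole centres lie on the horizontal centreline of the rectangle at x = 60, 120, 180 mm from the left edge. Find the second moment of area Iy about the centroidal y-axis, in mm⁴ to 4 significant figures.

Iy ≈ 3.420 × 10⁷ mm⁴

Decompose the section into non-overlapping parts with the origin at the bottom-left of its bounding rectangle.
Plate: 240 × 30, A = 7 200 mm², x = 120 mm, Ī = 34 560 000 mm⁴.
Hole 1 (subtracted): ⌀8, A = 50.2655 mm², x = 60 mm, Ī = 201.062 mm⁴.
Hole 2 (subtracted): ⌀8, A = 50.2655 mm², x = 120 mm, Ī = 201.062 mm⁴.
Hole 3 (subtracted): ⌀8, A = 50.2655 mm², x = 180 mm, Ī = 201.062 mm⁴.
By symmetry the centroid is at mid-width, x̄ = 120 mm.
Transfer each piece to the centroidal y-axis using Ī + A·d² with d = x − 120:
  plate: d = 0 mm → contributes +34 560 000 mm⁴
  hole 1: d = -60 mm → contributes −181 157 mm⁴
  hole 2: d = 0 mm → contributes −201.062 mm⁴
  hole 3: d = 60 mm → contributes −181 157 mm⁴
Total I = 34 197 485 mm⁴.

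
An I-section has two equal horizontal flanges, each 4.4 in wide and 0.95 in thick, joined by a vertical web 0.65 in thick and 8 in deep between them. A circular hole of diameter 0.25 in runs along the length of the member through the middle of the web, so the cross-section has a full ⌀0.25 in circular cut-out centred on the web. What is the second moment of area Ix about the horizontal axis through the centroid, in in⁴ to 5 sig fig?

Ix ≈ 195.78 in⁴

Break the section into simple shapes (no overlaps), measuring from the bottom-left corner of the bounding box.
Bottom flange: 4.4 × 0.95, A = 4.18 in², y = 0.475 in, Ī = 0.3143708 in⁴.
Web: 0.65 × 8, A = 5.2 in², y = 4.95 in, Ī = 27.73333 in⁴.
Top flange: 4.4 × 0.95, A = 4.18 in², y = 9.425 in, Ī = 0.3143708 in⁴.
Hole (subtracted): ⌀0.25, A = 0.04908739 in², y = 4.95 in, Ī = 0.0001917476 in⁴.
By symmetry the centroid is at mid-height, ȳ = 4.95 in.
Transfer each piece to the horizontal axis through the centroid using Ī + A·d² with d = y − 4.95:
  bottom flange: d = -4.475 in → contributes +84.02148 in⁴
  web: d = 0 in → contributes +27.73333 in⁴
  top flange: d = 4.475 in → contributes +84.02148 in⁴
  hole: d = 0 in → contributes −0.0001917476 in⁴
Total I = 195.7761 in⁴.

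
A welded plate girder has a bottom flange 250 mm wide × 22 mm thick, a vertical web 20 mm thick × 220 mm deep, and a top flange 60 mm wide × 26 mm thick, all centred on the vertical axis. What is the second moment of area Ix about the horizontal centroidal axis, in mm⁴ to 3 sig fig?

Split into non-overlapping primitives; take the origin at the lower-left of the bounding box.
Bottom plate: 250 × 22, A = 5 500 mm², y = 11 mm, Ī = 221 833 mm⁴.
Web plate: 20 × 220, A = 4 400 mm², y = 132 mm, Ī = 17 746 667 mm⁴.
Top plate: 60 × 26, A = 1 560 mm², y = 255 mm, Ī = 87 880 mm⁴.
Centroid: ȳ = ΣA·y / ΣA = 90.672 mm.
Transfer each piece to the horizontal centroidal axis using Ī + A·d² with d = y − 90.672:
  bottom plate: d = -79.672 mm → contributes +35 133 699 mm⁴
  web plate: d = 41.328 mm → contributes +25 261 918 mm⁴
  top plate: d = 164.33 mm → contributes +42 213 689 mm⁴
Total I = 102 609 306 mm⁴.

Ix ≈ 1.03 × 10⁸ mm⁴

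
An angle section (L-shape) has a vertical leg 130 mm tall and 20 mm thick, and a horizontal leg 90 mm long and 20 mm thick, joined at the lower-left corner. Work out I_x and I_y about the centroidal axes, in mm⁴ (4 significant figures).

Decompose the section into non-overlapping parts with the origin at the bottom-left of its bounding rectangle.
Vertical leg: 20 × 130, A = 2 600 mm², y = 65 mm, Ī = 3 661 667 mm⁴.
Horizontal leg (remainder): 70 × 20, A = 1 400 mm², y = 10 mm, Ī = 46666.7 mm⁴.
Centroid: ȳ = ΣA·y / ΣA = 45.75 mm.
Transfer each piece to the centroidal x-axis using Ī + A·d² with d = y − 45.75:
  vertical leg: d = 19.25 mm → contributes +4 625 129 mm⁴
  horizontal leg (remainder): d = -35.75 mm → contributes +1 835 954 mm⁴
Total I = 6 461 083 mm⁴.
For the y-axis: x̄ = 25.75 mm.
Repeating about the centroidal y-axis gives I_y = 2 501 083 mm⁴.

I_x ≈ 6.461 × 10⁶ mm⁴, I_y ≈ 2.501 × 10⁶ mm⁴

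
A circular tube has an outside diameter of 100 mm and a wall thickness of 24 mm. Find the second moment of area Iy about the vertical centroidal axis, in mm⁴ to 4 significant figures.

Decompose the section into non-overlapping parts with the origin at the bottom-left of its bounding rectangle.
Outer circle: ⌀100, A = 7853.98 mm², x = 50 mm, Ī = 4 908 739 mm⁴.
Bore (subtracted): ⌀52, A = 2123.72 mm², x = 50 mm, Ī = 358 908 mm⁴.
By symmetry the centroid is at mid-width, x̄ = 50 mm.
All pieces are centred on the vertical centroidal axis, so I = ΣĪ (holes subtracted) = 4 549 830 mm⁴.

Iy ≈ 4.550 × 10⁶ mm⁴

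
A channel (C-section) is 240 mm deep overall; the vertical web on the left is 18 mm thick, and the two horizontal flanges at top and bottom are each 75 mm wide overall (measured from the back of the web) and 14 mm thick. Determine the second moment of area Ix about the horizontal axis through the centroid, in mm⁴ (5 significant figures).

Ix ≈ 4.1141 × 10⁷ mm⁴

Split into non-overlapping primitives; take the origin at the lower-left of the bounding box.
Web: 18 × 240, A = 4 320 mm², y = 120 mm, Ī = 20 736 000 mm⁴.
Top flange (beyond web): 57 × 14, A = 798 mm², y = 233 mm, Ī = 13 034 mm⁴.
Bottom flange (beyond web): 57 × 14, A = 798 mm², y = 7 mm, Ī = 13 034 mm⁴.
By symmetry the centroid is at mid-height, ȳ = 120 mm.
Transfer each piece to the horizontal axis through the centroid using Ī + A·d² with d = y − 120:
  web: d = 0 mm → contributes +20 736 000 mm⁴
  top flange (beyond web): d = 113 mm → contributes +10 202 696 mm⁴
  bottom flange (beyond web): d = -113 mm → contributes +10 202 696 mm⁴
Total I = 41 141 392 mm⁴.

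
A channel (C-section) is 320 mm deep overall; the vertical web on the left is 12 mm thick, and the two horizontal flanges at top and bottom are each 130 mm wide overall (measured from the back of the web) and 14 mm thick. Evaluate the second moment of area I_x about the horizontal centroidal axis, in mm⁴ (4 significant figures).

I_x ≈ 1.102 × 10⁸ mm⁴

Treat the section as a set of non-overlapping primitives; coordinates are from the bounding-box lower-left.
Web: 12 × 320, A = 3 840 mm², y = 160 mm, Ī = 32 768 000 mm⁴.
Top flange (beyond web): 118 × 14, A = 1 652 mm², y = 313 mm, Ī = 26982.7 mm⁴.
Bottom flange (beyond web): 118 × 14, A = 1 652 mm², y = 7 mm, Ī = 26982.7 mm⁴.
By symmetry the centroid is at mid-height, ȳ = 160 mm.
Transfer each piece to the horizontal centroidal axis using Ī + A·d² with d = y − 160:
  web: d = 0 mm → contributes +32 768 000 mm⁴
  top flange (beyond web): d = 153 mm → contributes +38 698 651 mm⁴
  bottom flange (beyond web): d = -153 mm → contributes +38 698 651 mm⁴
Total I = 110 165 301 mm⁴.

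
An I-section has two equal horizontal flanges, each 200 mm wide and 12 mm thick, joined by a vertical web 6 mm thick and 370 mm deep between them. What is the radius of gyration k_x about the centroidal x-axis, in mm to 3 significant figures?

k_x ≈ 169 mm

Break the section into simple shapes (no overlaps), measuring from the bottom-left corner of the bounding box.
Bottom flange: 200 × 12, A = 2 400 mm², y = 6 mm, Ī = 28 800 mm⁴.
Web: 6 × 370, A = 2 220 mm², y = 197 mm, Ī = 25 326 500 mm⁴.
Top flange: 200 × 12, A = 2 400 mm², y = 388 mm, Ī = 28 800 mm⁴.
By symmetry the centroid is at mid-height, ȳ = 197 mm.
Transfer each piece to the centroidal x-axis using Ī + A·d² with d = y − 197:
  bottom flange: d = -191 mm → contributes +87 583 200 mm⁴
  web: d = 0 mm → contributes +25 326 500 mm⁴
  top flange: d = 191 mm → contributes +87 583 200 mm⁴
Total I = 200 492 900 mm⁴.
Radius of gyration: k = √(I/A) = √(200 492 900 / 7 020) = 169 mm.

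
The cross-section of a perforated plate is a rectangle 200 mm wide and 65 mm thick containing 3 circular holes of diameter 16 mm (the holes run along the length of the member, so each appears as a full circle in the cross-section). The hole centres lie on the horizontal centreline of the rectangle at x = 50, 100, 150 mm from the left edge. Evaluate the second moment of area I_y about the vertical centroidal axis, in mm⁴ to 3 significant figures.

Treat the section as a set of non-overlapping primitives; coordinates are from the bounding-box lower-left.
Plate: 200 × 65, A = 13 000 mm², x = 100 mm, Ī = 43 333 333 mm⁴.
Hole 1 (subtracted): ⌀16, A = 201.06 mm², x = 50 mm, Ī = 3 217 mm⁴.
Hole 2 (subtracted): ⌀16, A = 201.06 mm², x = 100 mm, Ī = 3 217 mm⁴.
Hole 3 (subtracted): ⌀16, A = 201.06 mm², x = 150 mm, Ī = 3 217 mm⁴.
By symmetry the centroid is at mid-width, x̄ = 100 mm.
Transfer each piece to the vertical centroidal axis using Ī + A·d² with d = x − 100:
  plate: d = 0 mm → contributes +43 333 333 mm⁴
  hole 1: d = -50 mm → contributes −505 872 mm⁴
  hole 2: d = 0 mm → contributes −3 217 mm⁴
  hole 3: d = 50 mm → contributes −505 872 mm⁴
Total I = 42 318 373 mm⁴.

I_y ≈ 4.23 × 10⁷ mm⁴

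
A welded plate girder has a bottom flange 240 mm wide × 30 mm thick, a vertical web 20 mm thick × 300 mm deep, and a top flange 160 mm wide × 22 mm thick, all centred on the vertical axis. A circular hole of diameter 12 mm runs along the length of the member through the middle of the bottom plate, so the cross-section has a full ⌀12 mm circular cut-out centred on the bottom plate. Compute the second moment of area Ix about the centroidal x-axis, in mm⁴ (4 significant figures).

Decompose the section into non-overlapping parts with the origin at the bottom-left of its bounding rectangle.
Bottom plate: 240 × 30, A = 7 200 mm², y = 15 mm, Ī = 540 000 mm⁴.
Web plate: 20 × 300, A = 6 000 mm², y = 180 mm, Ī = 45 000 000 mm⁴.
Top plate: 160 × 22, A = 3 520 mm², y = 341 mm, Ī = 141 973 mm⁴.
Hole (subtracted): ⌀12, A = 113.097 mm², y = 15 mm, Ī = 1017.88 mm⁴.
Centroid: ȳ = ΣA·y / ΣA = 143.713 mm.
Transfer each piece to the centroidal x-axis using Ī + A·d² with d = y − 143.713:
  bottom plate: d = -128.713 mm → contributes +119 822 186 mm⁴
  web plate: d = 36.2873 mm → contributes +52 900 590 mm⁴
  top plate: d = 197.287 mm → contributes +137 148 334 mm⁴
  hole: d = -128.713 mm → contributes −1 874 698 mm⁴
Total I = 307 996 412 mm⁴.

Ix ≈ 3.080 × 10⁸ mm⁴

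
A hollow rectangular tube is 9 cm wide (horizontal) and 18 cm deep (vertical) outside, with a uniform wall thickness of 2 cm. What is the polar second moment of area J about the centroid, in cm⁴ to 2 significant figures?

Decompose the section into non-overlapping parts with the origin at the bottom-left of its bounding rectangle.
Outer rectangle: 9 × 18, A = 162 cm², y = 9 cm, Ī = 4 374 cm⁴.
Inner void (subtracted): 5 × 14, A = 70 cm², y = 9 cm, Ī = 1 143 cm⁴.
By symmetry the centroid is at mid-height, ȳ = 9 cm.
All pieces are centred on the centroidal x-axis, so I = ΣĪ (holes subtracted) = 3 231 cm⁴.
Repeating about the centroidal y-axis gives I_y = 947.7 cm⁴.
Polar second moment: J = I_x + I_y = 4 178 cm⁴.

J ≈ 4200 cm⁴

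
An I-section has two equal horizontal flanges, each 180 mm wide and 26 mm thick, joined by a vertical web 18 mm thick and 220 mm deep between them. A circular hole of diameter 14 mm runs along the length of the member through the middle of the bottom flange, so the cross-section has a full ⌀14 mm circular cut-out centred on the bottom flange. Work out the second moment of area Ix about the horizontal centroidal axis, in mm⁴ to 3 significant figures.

Ix ≈ 1.56 × 10⁸ mm⁴

Treat the section as a set of non-overlapping primitives; coordinates are from the bounding-box lower-left.
Bottom flange: 180 × 26, A = 4 680 mm², y = 13 mm, Ī = 263 640 mm⁴.
Web: 18 × 220, A = 3 960 mm², y = 136 mm, Ī = 15 972 000 mm⁴.
Top flange: 180 × 26, A = 4 680 mm², y = 259 mm, Ī = 263 640 mm⁴.
Hole (subtracted): ⌀14, A = 153.94 mm², y = 13 mm, Ī = 1885.7 mm⁴.
Centroid: ȳ = ΣA·y / ΣA = 137.44 mm.
Transfer each piece to the horizontal centroidal axis using Ī + A·d² with d = y − 137.44:
  bottom flange: d = -124.44 mm → contributes +72 732 718 mm⁴
  web: d = -1.4381 mm → contributes +15 980 190 mm⁴
  top flange: d = 121.56 mm → contributes +69 421 360 mm⁴
  hole: d = -124.44 mm → contributes −2 385 593 mm⁴
Total I = 155 748 676 mm⁴.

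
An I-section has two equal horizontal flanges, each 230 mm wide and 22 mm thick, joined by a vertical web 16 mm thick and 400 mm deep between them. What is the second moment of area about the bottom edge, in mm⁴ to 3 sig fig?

I_base ≈ 1.35 × 10⁹ mm⁴

Treat the section as a set of non-overlapping primitives; coordinates are from the bounding-box lower-left.
Bottom flange: 230 × 22, A = 5 060 mm², y = 11 mm, Ī = 204 087 mm⁴.
Web: 16 × 400, A = 6 400 mm², y = 222 mm, Ī = 85 333 333 mm⁴.
Top flange: 230 × 22, A = 5 060 mm², y = 433 mm, Ī = 204 087 mm⁴.
Transfer each piece to the base of the section using Ī + A·d² with d = y − 0:
  bottom flange: d = 11 mm → contributes +816 347 mm⁴
  web: d = 222 mm → contributes +400 750 933 mm⁴
  top flange: d = 433 mm → contributes +948 898 427 mm⁴
Total I = 1 350 465 707 mm⁴.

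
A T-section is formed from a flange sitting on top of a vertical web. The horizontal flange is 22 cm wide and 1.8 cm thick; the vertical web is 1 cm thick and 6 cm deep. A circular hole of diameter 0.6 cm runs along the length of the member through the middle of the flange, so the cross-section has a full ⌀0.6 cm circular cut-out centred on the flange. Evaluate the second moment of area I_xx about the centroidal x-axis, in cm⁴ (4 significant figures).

Decompose the section into non-overlapping parts with the origin at the bottom-left of its bounding rectangle.
Flange: 22 × 1.8, A = 39.6 cm², y = 6.9 cm, Ī = 10.692 cm⁴.
Web: 1 × 6, A = 6 cm², y = 3 cm, Ī = 18 cm⁴.
Hole (subtracted): ⌀0.6, A = 0.282743 cm², y = 6.9 cm, Ī = 0.00636173 cm⁴.
Centroid: ȳ = ΣA·y / ΣA = 6.38364 cm.
Transfer each piece to the centroidal x-axis using Ī + A·d² with d = y − 6.38364:
  flange: d = 0.51636 cm → contributes +21.2504 cm⁴
  web: d = -3.38364 cm → contributes +86.6941 cm⁴
  hole: d = 0.51636 cm → contributes −0.0817488 cm⁴
Total I = 107.863 cm⁴.

I_xx ≈ 107.9 cm⁴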